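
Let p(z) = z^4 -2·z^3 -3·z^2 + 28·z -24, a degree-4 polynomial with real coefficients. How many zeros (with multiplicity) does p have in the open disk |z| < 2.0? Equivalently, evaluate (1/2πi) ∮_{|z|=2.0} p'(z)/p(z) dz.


The zeros of p are: 1, -3, (2 + 2i), (2 - 2i).
Their magnitudes are: 1, 3, 2.828, 2.828.
Zeros with |z| < R = 2.0: 1.
Count = 1.
By the argument principle, (1/2πi) ∮_{|z|=R} p'(z)/p(z) dz equals exactly this count.

Number of zeros inside |z| < 2.0: 1.


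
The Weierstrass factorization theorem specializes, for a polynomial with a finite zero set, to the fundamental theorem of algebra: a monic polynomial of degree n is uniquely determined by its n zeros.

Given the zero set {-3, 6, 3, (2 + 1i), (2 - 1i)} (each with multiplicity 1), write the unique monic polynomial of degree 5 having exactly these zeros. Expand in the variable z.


The polynomial is p(z) = ∏_{α ∈ S} (z − α), where S = {-3, 6, 3, (2 + 1i), (2 - 1i)}.
Expanding the product yields: p(z) = z^5 -10·z^4 + 20·z^3 + 60·z^2 -261·z + 270.
Note conjugate pairs combine to real quadratics: (z − (2+1i))(z − (2−1i)) = z² − 4z + 5.
The resulting polynomial has degree 5 and real coefficients as required.

p(z) = z^5 -10·z^4 + 20·z^3 + 60·z^2 -261·z + 270.


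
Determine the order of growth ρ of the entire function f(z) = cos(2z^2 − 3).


Write cos(w) = (e^{iw} ± e^{−iw})/(2 or 2i), so |cos(w)| ≤ e^{|w|}. With w = 2z^2 − 3, |w| ≤ 2r^2 + 3 on |z|=r, giving M(r) ≤ e^{2r^2 + 3} and ρ ≤ 2. For the lower bound, choose z on |z|=r with 2z^2 purely imaginary of modulus 2r^2; then |cos(2z^2 − 3)| grows like e^{2r^2}/2, so ρ ≥ 2. Hence ρ = 2.
Therefore ρ = 2.

Order ρ = 2.


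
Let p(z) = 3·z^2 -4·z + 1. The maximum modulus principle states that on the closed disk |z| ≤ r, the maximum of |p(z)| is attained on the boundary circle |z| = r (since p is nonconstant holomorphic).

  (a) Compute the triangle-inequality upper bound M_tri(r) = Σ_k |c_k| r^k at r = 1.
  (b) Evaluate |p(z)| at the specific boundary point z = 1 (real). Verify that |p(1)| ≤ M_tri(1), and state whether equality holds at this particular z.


Coefficients: c_0 = 1, c_1 = -4, c_2 = 3. Radius r = 1.
Part (a). Triangle bound: M_tri(r) = Σ_k |c_k| r^k
  = |1|·1^0 + |-4|·1^1 + |3|·1^2
  = 1 + 4 + 3 = 8.
This bounds M(r) := max_{|z|=r} |p(z)| from above; equality holds iff all terms c_k z^k can be made to align in phase at a single z on |z|=r.
Part (b). At z = 1 (real, on the circle |z| = r):
  p(1) = (1)·1^0 + (-4)·1^1 + (3)·1^2 = 0.
  |p(1)| = 0.
Check: |p(1)| = 0 ≤ 8 = M_tri(1). ✓ Equality does not hold at z = 1 (the coefficients have mixed signs, so the terms do not all align in phase there).

M_tri(1) = 8; |p(1)| = 0; equality at z=1: no.


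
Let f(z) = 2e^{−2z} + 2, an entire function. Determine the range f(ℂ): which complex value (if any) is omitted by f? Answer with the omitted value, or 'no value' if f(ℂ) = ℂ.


Little Picard bounds the complement of f(ℂ) to at most one point.
e^{−2z} is never zero on ℂ, so 2·e^{−2z} takes every value in ℂ ∖ {0}. Adding 2 shifts the range to ℂ ∖ {2}. Thus f omits exactly the value 2.

Omitted value: 2.


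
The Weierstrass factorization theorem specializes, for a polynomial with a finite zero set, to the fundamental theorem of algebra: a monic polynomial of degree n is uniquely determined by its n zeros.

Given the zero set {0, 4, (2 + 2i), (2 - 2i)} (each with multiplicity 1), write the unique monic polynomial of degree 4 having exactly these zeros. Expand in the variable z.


The polynomial is p(z) = ∏_{α ∈ S} (z − α), where S = {0, 4, (2 + 2i), (2 - 2i)}.
Expanding the product yields: p(z) = z^4 -8·z^3 + 24·z^2 -32·z.
Note conjugate pairs combine to real quadratics: (z − (2+2i))(z − (2−2i)) = z² − 4z + 8.
The resulting polynomial has degree 4 and real coefficients as required.

p(z) = z^4 -8·z^3 + 24·z^2 -32·z.


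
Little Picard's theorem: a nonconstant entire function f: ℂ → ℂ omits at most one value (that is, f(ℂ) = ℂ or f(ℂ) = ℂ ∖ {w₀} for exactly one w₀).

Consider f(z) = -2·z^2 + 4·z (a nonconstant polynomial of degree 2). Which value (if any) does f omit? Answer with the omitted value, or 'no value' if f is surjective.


Little Picard bounds the complement of f(ℂ) to at most one point.
For every w ∈ ℂ, the equation p(z) − w = 0 is a nonconstant polynomial in z and hence has at least one root by the fundamental theorem of algebra. So p is surjective onto ℂ, omitting no value.

Omitted value: no value.


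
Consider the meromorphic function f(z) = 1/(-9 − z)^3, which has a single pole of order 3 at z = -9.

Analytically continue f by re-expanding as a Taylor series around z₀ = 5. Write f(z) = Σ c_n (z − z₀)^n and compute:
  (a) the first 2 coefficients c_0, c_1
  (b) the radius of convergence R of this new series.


Let w = z − z₀, so z = z₀ + w.
Then -9 − z = -9 − (z₀ + w) = (-9 − z₀) − w = -14 − w.
f(z) = 1/(-14 − w)^3 = (1/(-14)^3) · (1 − w/(-14))^{−3}.
By the binomial series (1−u)^{−3} = Σ_{n≥0} C(n+2, 2) u^n for |u|<1, with u = w/(-14):
  c_n = C(n+2, 2) / (-14)^(n+3).
  c_0 = 1/(-14)^3 = -1/2744.
  c_1 = 3/(-14)^4 = 3/38416.
The series is valid for |w/d| < 1, i.e. |z − z₀| < |d|.
Radius of convergence: R = |-9 − z₀| = |-14| = 14 (distance from z₀ to the singularity z = -9).

c_0 = -1/2744, c_1 = 3/38416; R = 14.


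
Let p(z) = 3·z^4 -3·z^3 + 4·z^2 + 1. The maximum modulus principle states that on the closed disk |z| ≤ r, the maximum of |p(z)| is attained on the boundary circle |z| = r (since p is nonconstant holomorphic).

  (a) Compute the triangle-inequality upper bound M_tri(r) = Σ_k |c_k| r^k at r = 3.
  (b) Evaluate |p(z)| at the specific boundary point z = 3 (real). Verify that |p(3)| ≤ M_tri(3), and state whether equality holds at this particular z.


Coefficients: c_0 = 1, c_1 = 0, c_2 = 4, c_3 = -3, c_4 = 3. Radius r = 3.
Part (a). Triangle bound: M_tri(r) = Σ_k |c_k| r^k
  = |1|·3^0 + |0|·3^1 + |4|·3^2 + |-3|·3^3 + |3|·3^4
  = 1 + 0 + 36 + 81 + 243 = 361.
This bounds M(r) := max_{|z|=r} |p(z)| from above; equality holds iff all terms c_k z^k can be made to align in phase at a single z on |z|=r.
Part (b). At z = 3 (real, on the circle |z| = r):
  p(3) = (1)·3^0 + (0)·3^1 + (4)·3^2 + (-3)·3^3 + (3)·3^4 = 199.
  |p(3)| = 199.
Check: |p(3)| = 199 ≤ 361 = M_tri(3). ✓ Equality does not hold at z = 3 (the coefficients have mixed signs, so the terms do not all align in phase there).

M_tri(3) = 361; |p(3)| = 199; equality at z=3: no.


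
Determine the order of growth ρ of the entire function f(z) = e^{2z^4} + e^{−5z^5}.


Each summand is entire of order 4 and 5 respectively (as in the single-exponential case). The order of a sum is at most the max of the orders, so ρ ≤ 5. For the lower bound: on |z|=r choose arg z so that -5z^5 is real positive; then |e^{-5z^5}| = e^{5r^5} while |e^{2z^4}| ≤ e^{2r^4} = o(e^{5r^5}). So |f| ≥ e^{5r^5}(1 − o(1)) and ρ ≥ 5. Hence ρ = max(4, 5) = 5.
Therefore ρ = 5.

Order ρ = 5.


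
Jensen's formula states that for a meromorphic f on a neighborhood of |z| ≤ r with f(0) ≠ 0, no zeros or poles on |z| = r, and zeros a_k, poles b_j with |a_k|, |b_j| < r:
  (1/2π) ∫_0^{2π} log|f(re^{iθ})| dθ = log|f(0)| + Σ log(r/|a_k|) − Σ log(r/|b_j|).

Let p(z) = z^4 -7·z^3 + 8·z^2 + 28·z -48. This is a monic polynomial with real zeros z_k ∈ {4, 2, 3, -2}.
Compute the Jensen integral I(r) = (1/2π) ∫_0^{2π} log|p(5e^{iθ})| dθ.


Zeros: -2, 2, 3, 4; r = 5.
Inside |z| < r: -2, 2, 3, 4. Outside (|z| ≥ r): ∅.
p(0) = -48, so log|p(0)| = log(48) = 3.8712.
Apply Jensen: I(r) = log|p(0)| + Σ_k log(r/|z_k|), summed over zeros inside |z| < r.
  log(r/|z_k|) for z_k = 4: log(5/4) = 0.2231
  log(r/|z_k|) for z_k = 2: log(5/2) = 0.9163
  log(r/|z_k|) for z_k = 3: log(5/3) = 0.5108
  log(r/|z_k|) for z_k = -2: log(5/2) = 0.9163
Sum over inside zeros: 2.5666.
I(r) = log|p(0)| + (inside sum) = 3.8712 + 2.5666 = 6.4378.
Closed form (all zeros inside, monic): I(r) = n·log(r) = 4·log(5) = 6.4378. ✓

I(r) ≈ 6.4378.


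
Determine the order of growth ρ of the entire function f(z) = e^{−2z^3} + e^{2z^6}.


Each summand is entire of order 3 and 6 respectively (as in the single-exponential case). The order of a sum is at most the max of the orders, so ρ ≤ 6. For the lower bound: on |z|=r choose arg z so that 2z^6 is real positive; then |e^{2z^6}| = e^{2r^6} while |e^{-2z^3}| ≤ e^{2r^3} = o(e^{2r^6}). So |f| ≥ e^{2r^6}(1 − o(1)) and ρ ≥ 6. Hence ρ = max(3, 6) = 6.
Therefore ρ = 6.

Order ρ = 6.


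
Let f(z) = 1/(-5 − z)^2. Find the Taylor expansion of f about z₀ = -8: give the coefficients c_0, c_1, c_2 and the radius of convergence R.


Let w = z − z₀, so z = z₀ + w.
Then -5 − z = -5 − (z₀ + w) = (-5 − z₀) − w = 3 − w.
f(z) = 1/(3 − w)^2 = (1/(3)^2) · (1 − w/(3))^{−2}.
By the binomial series (1−u)^{−2} = Σ_{n≥0} C(n+1, 1) u^n for |u|<1, with u = w/(3):
  c_n = C(n+1, 1) / (3)^(n+2).
  c_0 = 1/(3)^2 = 1/9.
  c_1 = 2/(3)^3 = 2/27.
  c_2 = 3/(3)^4 = 1/27.
The series is valid for |w/d| < 1, i.e. |z − z₀| < |d|.
Radius of convergence: R = |-5 − z₀| = |3| = 3 (distance from z₀ to the singularity z = -5).

c_0 = 1/9, c_1 = 2/27, c_2 = 1/27; R = 3.


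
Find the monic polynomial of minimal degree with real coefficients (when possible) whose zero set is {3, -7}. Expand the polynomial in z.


The polynomial is p(z) = ∏_{α ∈ S} (z − α), where S = {3, -7}.
Expanding the product yields: p(z) = z^2 + 4·z -21.
The resulting polynomial has degree 2 and real coefficients as required.

p(z) = z^2 + 4·z -21.


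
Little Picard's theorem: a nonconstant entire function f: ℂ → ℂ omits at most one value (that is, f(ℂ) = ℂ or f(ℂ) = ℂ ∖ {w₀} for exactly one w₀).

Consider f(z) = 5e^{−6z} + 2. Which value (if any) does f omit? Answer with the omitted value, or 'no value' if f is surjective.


Little Picard bounds the complement of f(ℂ) to at most one point.
e^{−6z} is never zero on ℂ, so 5·e^{−6z} takes every value in ℂ ∖ {0}. Adding 2 shifts the range to ℂ ∖ {2}. Thus f omits exactly the value 2.

Omitted value: 2.


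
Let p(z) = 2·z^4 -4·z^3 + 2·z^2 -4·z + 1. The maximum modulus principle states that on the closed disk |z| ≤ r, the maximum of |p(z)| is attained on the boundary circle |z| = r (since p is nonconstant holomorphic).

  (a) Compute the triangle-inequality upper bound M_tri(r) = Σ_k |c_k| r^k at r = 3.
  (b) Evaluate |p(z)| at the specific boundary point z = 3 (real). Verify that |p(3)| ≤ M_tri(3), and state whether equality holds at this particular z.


Coefficients: c_0 = 1, c_1 = -4, c_2 = 2, c_3 = -4, c_4 = 2. Radius r = 3.
Part (a). Triangle bound: M_tri(r) = Σ_k |c_k| r^k
  = |1|·3^0 + |-4|·3^1 + |2|·3^2 + |-4|·3^3 + |2|·3^4
  = 1 + 12 + 18 + 108 + 162 = 301.
This bounds M(r) := max_{|z|=r} |p(z)| from above; equality holds iff all terms c_k z^k can be made to align in phase at a single z on |z|=r.
Part (b). At z = 3 (real, on the circle |z| = r):
  p(3) = (1)·3^0 + (-4)·3^1 + (2)·3^2 + (-4)·3^3 + (2)·3^4 = 61.
  |p(3)| = 61.
Check: |p(3)| = 61 ≤ 301 = M_tri(3). ✓ Equality does not hold at z = 3 (the coefficients have mixed signs, so the terms do not all align in phase there).

M_tri(3) = 301; |p(3)| = 61; equality at z=3: no.


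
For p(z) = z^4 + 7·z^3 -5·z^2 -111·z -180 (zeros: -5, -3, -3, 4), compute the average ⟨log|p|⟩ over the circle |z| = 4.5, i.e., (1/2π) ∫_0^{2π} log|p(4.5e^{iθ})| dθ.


Zeros: -5, -3, -3, 4; r = 4.5.
Inside |z| < r: -3, -3, 4. Outside (|z| ≥ r): -5.
p(0) = -180, so log|p(0)| = log(180) = 5.1930.
Apply Jensen: I(r) = log|p(0)| + Σ_k log(r/|z_k|), summed over zeros inside |z| < r.
  log(r/|z_k|) for z_k = -3: log(4.5/3) = 0.4055
  log(r/|z_k|) for z_k = -3: log(4.5/3) = 0.4055
  log(r/|z_k|) for z_k = 4: log(4.5/4) = 0.1178
  Outside zeros (-5) contribute nothing to the Jensen sum.
Sum over inside zeros: 0.9287.
I(r) = log|p(0)| + (inside sum) = 5.1930 + 0.9287 = 6.1217.
Note: since some zeros are outside |z| ≤ r, the simplified n·log(r) form does NOT apply — only the inside zeros contribute.

I(r) ≈ 6.1217.


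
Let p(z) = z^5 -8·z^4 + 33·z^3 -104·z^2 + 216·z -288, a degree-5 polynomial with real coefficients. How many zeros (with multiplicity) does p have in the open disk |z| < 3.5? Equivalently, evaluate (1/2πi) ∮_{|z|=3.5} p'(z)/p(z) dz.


The zeros of p are: (0 + 3i), (0 - 3i), (2 + 2i), (2 - 2i), 4.
Their magnitudes are: 3, 3, 2.828, 2.828, 4.
Zeros with |z| < R = 3.5: (0 + 3i), (0 - 3i), (2 + 2i), (2 - 2i).
Count = 4.
By the argument principle, (1/2πi) ∮_{|z|=R} p'(z)/p(z) dz equals exactly this count.

Number of zeros inside |z| < 3.5: 4.


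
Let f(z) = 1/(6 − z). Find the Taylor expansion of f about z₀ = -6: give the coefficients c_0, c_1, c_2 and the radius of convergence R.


Let w = z − z₀, so z = z₀ + w.
Then 6 − z = 6 − (z₀ + w) = (6 − z₀) − w = 12 − w.
f(z) = 1/(12 − w) = (1/(12)) · 1/(1 − w/(12)) = Σ_{n≥0} w^n / (12)^(n+1).
So c_n = 1/(12)^(n+1):
  c_0 = 1/(12)^1 = 1/12.
  c_1 = 1/(12)^2 = 1/144.
  c_2 = 1/(12)^3 = 1/1728.
The series is valid for |w/d| < 1, i.e. |z − z₀| < |d|.
Radius of convergence: R = |6 − z₀| = |12| = 12 (distance from z₀ to the singularity z = 6).

c_0 = 1/12, c_1 = 1/144, c_2 = 1/1728; R = 12.


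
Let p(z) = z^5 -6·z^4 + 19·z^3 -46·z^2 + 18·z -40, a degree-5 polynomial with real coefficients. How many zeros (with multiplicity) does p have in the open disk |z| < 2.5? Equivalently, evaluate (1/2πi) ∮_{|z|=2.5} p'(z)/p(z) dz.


The zeros of p are: (1 + 3i), (1 - 3i), (0 + 1i), (0 - 1i), 4.
Their magnitudes are: 3.162, 3.162, 1, 1, 4.
Zeros with |z| < R = 2.5: (0 + 1i), (0 - 1i).
Count = 2.
By the argument principle, (1/2πi) ∮_{|z|=R} p'(z)/p(z) dz equals exactly this count.

Number of zeros inside |z| < 2.5: 2.


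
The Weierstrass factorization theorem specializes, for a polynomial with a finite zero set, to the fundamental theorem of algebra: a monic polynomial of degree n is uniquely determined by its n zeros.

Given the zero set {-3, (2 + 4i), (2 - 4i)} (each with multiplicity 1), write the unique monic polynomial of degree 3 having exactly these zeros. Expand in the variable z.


The polynomial is p(z) = ∏_{α ∈ S} (z − α), where S = {-3, (2 + 4i), (2 - 4i)}.
Expanding the product yields: p(z) = z^3 -z^2 + 8·z + 60.
Note conjugate pairs combine to real quadratics: (z − (2+4i))(z − (2−4i)) = z² − 4z + 20.
The resulting polynomial has degree 3 and real coefficients as required.

p(z) = z^3 -z^2 + 8·z + 60.


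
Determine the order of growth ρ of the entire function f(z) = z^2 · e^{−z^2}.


M(r) = max_{|z|=r} |1|·|z|^2·|e^{−z^2}| = 1·r^2 · e^{1r^2} (the factors attain their maxima compatibly on |z|=r). Then log M(r) = log 1 + 2·log r + 1r^2, dominated by the last term, so log log M(r) ~ 2·log r. The polynomial factor 1z^2 contributes only a log r term and does not affect the order. ρ = 2.
Therefore ρ = 2.

Order ρ = 2.


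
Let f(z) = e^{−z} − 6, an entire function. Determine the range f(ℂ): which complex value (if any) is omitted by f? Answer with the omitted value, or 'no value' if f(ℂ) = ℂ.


Little Picard bounds the complement of f(ℂ) to at most one point.
e^{−z} is never zero on ℂ, so 1·e^{−z} takes every value in ℂ ∖ {0}. Adding -6 shifts the range to ℂ ∖ {-6}. Thus f omits exactly the value -6.

Omitted value: -6.


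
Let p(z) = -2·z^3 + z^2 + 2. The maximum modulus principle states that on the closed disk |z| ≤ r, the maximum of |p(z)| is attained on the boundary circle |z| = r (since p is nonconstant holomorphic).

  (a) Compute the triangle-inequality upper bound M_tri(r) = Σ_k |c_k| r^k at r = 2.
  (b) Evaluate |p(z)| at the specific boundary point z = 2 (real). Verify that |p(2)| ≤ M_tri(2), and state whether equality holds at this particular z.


Coefficients: c_0 = 2, c_1 = 0, c_2 = 1, c_3 = -2. Radius r = 2.
Part (a). Triangle bound: M_tri(r) = Σ_k |c_k| r^k
  = |2|·2^0 + |0|·2^1 + |1|·2^2 + |-2|·2^3
  = 2 + 0 + 4 + 16 = 22.
This bounds M(r) := max_{|z|=r} |p(z)| from above; equality holds iff all terms c_k z^k can be made to align in phase at a single z on |z|=r.
Part (b). At z = 2 (real, on the circle |z| = r):
  p(2) = (2)·2^0 + (0)·2^1 + (1)·2^2 + (-2)·2^3 = -10.
  |p(2)| = 10.
Check: |p(2)| = 10 ≤ 22 = M_tri(2). ✓ Equality does not hold at z = 2 (the coefficients have mixed signs, so the terms do not all align in phase there).

M_tri(2) = 22; |p(2)| = 10; equality at z=2: no.


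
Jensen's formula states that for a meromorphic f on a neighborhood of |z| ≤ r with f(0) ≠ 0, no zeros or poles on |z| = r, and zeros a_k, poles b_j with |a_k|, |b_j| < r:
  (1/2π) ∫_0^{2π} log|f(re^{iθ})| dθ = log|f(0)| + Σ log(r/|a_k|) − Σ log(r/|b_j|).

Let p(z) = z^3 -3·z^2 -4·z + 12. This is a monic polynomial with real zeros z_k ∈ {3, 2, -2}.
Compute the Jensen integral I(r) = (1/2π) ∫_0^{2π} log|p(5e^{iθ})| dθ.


Zeros: -2, 2, 3; r = 5.
Inside |z| < r: -2, 2, 3. Outside (|z| ≥ r): ∅.
p(0) = 12, so log|p(0)| = log(12) = 2.4849.
Apply Jensen: I(r) = log|p(0)| + Σ_k log(r/|z_k|), summed over zeros inside |z| < r.
  log(r/|z_k|) for z_k = 3: log(5/3) = 0.5108
  log(r/|z_k|) for z_k = 2: log(5/2) = 0.9163
  log(r/|z_k|) for z_k = -2: log(5/2) = 0.9163
Sum over inside zeros: 2.3434.
I(r) = log|p(0)| + (inside sum) = 2.4849 + 2.3434 = 4.8283.
Closed form (all zeros inside, monic): I(r) = n·log(r) = 3·log(5) = 4.8283. ✓

I(r) ≈ 4.8283.


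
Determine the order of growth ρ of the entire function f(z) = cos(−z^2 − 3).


Write cos(w) = (e^{iw} ± e^{−iw})/(2 or 2i), so |cos(w)| ≤ e^{|w|}. With w = −z^2 − 3, |w| ≤ 1r^2 + 3 on |z|=r, giving M(r) ≤ e^{1r^2 + 3} and ρ ≤ 2. For the lower bound, choose z on |z|=r with -1z^2 purely imaginary of modulus 1r^2; then |cos(−z^2 − 3)| grows like e^{1r^2}/2, so ρ ≥ 2. Hence ρ = 2.
Therefore ρ = 2.

Order ρ = 2.


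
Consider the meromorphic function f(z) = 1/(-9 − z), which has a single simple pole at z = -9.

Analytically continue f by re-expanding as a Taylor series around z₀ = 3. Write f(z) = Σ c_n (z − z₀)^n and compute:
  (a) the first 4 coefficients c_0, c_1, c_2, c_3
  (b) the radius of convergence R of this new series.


Let w = z − z₀, so z = z₀ + w.
Then -9 − z = -9 − (z₀ + w) = (-9 − z₀) − w = -12 − w.
f(z) = 1/(-12 − w) = (1/(-12)) · 1/(1 − w/(-12)) = Σ_{n≥0} w^n / (-12)^(n+1).
So c_n = 1/(-12)^(n+1):
  c_0 = 1/(-12)^1 = -1/12.
  c_1 = 1/(-12)^2 = 1/144.
  c_2 = 1/(-12)^3 = -1/1728.
  c_3 = 1/(-12)^4 = 1/20736.
The series is valid for |w/d| < 1, i.e. |z − z₀| < |d|.
Radius of convergence: R = |-9 − z₀| = |-12| = 12 (distance from z₀ to the singularity z = -9).

c_0 = -1/12, c_1 = 1/144, c_2 = -1/1728, c_3 = 1/20736; R = 12.


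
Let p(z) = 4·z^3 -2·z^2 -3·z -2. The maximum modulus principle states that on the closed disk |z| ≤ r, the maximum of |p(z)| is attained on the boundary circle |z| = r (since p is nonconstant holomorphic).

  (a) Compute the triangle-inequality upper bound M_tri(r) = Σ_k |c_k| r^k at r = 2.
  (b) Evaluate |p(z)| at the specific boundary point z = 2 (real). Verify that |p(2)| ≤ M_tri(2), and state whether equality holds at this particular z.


Coefficients: c_0 = -2, c_1 = -3, c_2 = -2, c_3 = 4. Radius r = 2.
Part (a). Triangle bound: M_tri(r) = Σ_k |c_k| r^k
  = |-2|·2^0 + |-3|·2^1 + |-2|·2^2 + |4|·2^3
  = 2 + 6 + 8 + 32 = 48.
This bounds M(r) := max_{|z|=r} |p(z)| from above; equality holds iff all terms c_k z^k can be made to align in phase at a single z on |z|=r.
Part (b). At z = 2 (real, on the circle |z| = r):
  p(2) = (-2)·2^0 + (-3)·2^1 + (-2)·2^2 + (4)·2^3 = 16.
  |p(2)| = 16.
Check: |p(2)| = 16 ≤ 48 = M_tri(2). ✓ Equality does not hold at z = 2 (the coefficients have mixed signs, so the terms do not all align in phase there).

M_tri(2) = 48; |p(2)| = 16; equality at z=2: no.


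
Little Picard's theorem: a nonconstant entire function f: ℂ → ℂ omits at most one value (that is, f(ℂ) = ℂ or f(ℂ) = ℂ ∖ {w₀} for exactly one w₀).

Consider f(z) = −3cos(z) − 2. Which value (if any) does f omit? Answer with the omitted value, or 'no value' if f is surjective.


Little Picard bounds the complement of f(ℂ) to at most one point.
cos is entire and surjective onto ℂ: for every w ∈ ℂ, cos(ζ) = w has a solution ζ ∈ ℂ (e.g., via the complex inverse arccos). With ζ = z this gives z = ζ/(1). Then -3·cos(z) takes every value in -3·ℂ = ℂ, and adding -2 is a bijection of ℂ. So f is surjective and omits no value. (Note: only on the real line is cos bounded by [−1, 1].)

Omitted value: no value.


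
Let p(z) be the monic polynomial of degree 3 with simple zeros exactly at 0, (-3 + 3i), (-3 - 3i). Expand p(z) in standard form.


The polynomial is p(z) = ∏_{α ∈ S} (z − α), where S = {0, (-3 + 3i), (-3 - 3i)}.
Expanding the product yields: p(z) = z^3 + 6·z^2 + 18·z.
Note conjugate pairs combine to real quadratics: (z − (-3+3i))(z − (-3−3i)) = z² + 6z + 18.
The resulting polynomial has degree 3 and real coefficients as required.

p(z) = z^3 + 6·z^2 + 18·z.


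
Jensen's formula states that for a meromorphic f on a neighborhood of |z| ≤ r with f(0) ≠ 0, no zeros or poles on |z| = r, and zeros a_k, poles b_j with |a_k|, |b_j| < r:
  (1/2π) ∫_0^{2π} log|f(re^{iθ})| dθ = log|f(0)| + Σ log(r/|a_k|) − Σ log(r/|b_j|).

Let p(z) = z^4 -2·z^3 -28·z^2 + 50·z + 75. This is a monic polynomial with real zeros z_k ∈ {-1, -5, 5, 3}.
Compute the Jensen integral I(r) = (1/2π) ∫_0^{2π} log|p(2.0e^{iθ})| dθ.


Zeros: -5, -1, 3, 5; r = 2.0.
Inside |z| < r: -1. Outside (|z| ≥ r): -5, 3, 5.
p(0) = 75, so log|p(0)| = log(75) = 4.3175.
Apply Jensen: I(r) = log|p(0)| + Σ_k log(r/|z_k|), summed over zeros inside |z| < r.
  log(r/|z_k|) for z_k = -1: log(2.0/1) = 0.6931
  Outside zeros (-5, 3, 5) contribute nothing to the Jensen sum.
Sum over inside zeros: 0.6931.
I(r) = log|p(0)| + (inside sum) = 4.3175 + 0.6931 = 5.0106.
Note: since some zeros are outside |z| ≤ r, the simplified n·log(r) form does NOT apply — only the inside zeros contribute.

I(r) ≈ 5.0106.


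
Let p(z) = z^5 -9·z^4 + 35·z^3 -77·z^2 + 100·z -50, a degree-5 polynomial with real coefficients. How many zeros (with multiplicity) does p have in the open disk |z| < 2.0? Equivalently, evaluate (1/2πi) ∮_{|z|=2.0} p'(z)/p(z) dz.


The zeros of p are: 1, (3 + 1i), (3 - 1i), (1 + 2i), (1 - 2i).
Their magnitudes are: 1, 3.162, 3.162, 2.236, 2.236.
Zeros with |z| < R = 2.0: 1.
Count = 1.
By the argument principle, (1/2πi) ∮_{|z|=R} p'(z)/p(z) dz equals exactly this count.

Number of zeros inside |z| < 2.0: 1.


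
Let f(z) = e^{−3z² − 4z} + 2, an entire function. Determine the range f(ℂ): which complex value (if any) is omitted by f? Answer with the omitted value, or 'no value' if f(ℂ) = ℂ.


Little Picard bounds the complement of f(ℂ) to at most one point.
The exponent g(z) = −3z² − 4z is a nonconstant polynomial, hence surjective onto ℂ. So e^{g(z)} takes every value in {e^w : w ∈ ℂ} = ℂ ∖ {0}. Adding 2 shifts the range to ℂ ∖ {2}. f omits exactly 2.

Omitted value: 2.


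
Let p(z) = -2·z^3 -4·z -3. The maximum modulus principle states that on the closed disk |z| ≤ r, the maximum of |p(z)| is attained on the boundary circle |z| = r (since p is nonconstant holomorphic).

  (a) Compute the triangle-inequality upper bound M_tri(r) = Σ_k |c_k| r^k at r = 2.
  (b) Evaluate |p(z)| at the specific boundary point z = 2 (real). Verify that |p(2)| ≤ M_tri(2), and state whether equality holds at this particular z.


Coefficients: c_0 = -3, c_1 = -4, c_2 = 0, c_3 = -2. Radius r = 2.
Part (a). Triangle bound: M_tri(r) = Σ_k |c_k| r^k
  = |-3|·2^0 + |-4|·2^1 + |0|·2^2 + |-2|·2^3
  = 3 + 8 + 0 + 16 = 27.
This bounds M(r) := max_{|z|=r} |p(z)| from above; equality holds iff all terms c_k z^k can be made to align in phase at a single z on |z|=r.
Part (b). At z = 2 (real, on the circle |z| = r):
  p(2) = (-3)·2^0 + (-4)·2^1 + (0)·2^2 + (-2)·2^3 = -27.
  |p(2)| = 27.
Since all nonzero coefficients share the same sign, |p(2)| = 27 = M_tri(2); the triangle bound is attained at z = 2, so in fact M(r) = 27.

M_tri(2) = 27; |p(2)| = 27; equality at z=2: yes.


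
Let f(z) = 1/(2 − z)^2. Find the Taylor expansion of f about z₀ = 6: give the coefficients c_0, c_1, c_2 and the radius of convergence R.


Let w = z − z₀, so z = z₀ + w.
Then 2 − z = 2 − (z₀ + w) = (2 − z₀) − w = -4 − w.
f(z) = 1/(-4 − w)^2 = (1/(-4)^2) · (1 − w/(-4))^{−2}.
By the binomial series (1−u)^{−2} = Σ_{n≥0} C(n+1, 1) u^n for |u|<1, with u = w/(-4):
  c_n = C(n+1, 1) / (-4)^(n+2).
  c_0 = 1/(-4)^2 = 1/16.
  c_1 = 2/(-4)^3 = -1/32.
  c_2 = 3/(-4)^4 = 3/256.
The series is valid for |w/d| < 1, i.e. |z − z₀| < |d|.
Radius of convergence: R = |2 − z₀| = |-4| = 4 (distance from z₀ to the singularity z = 2).

c_0 = 1/16, c_1 = -1/32, c_2 = 3/256; R = 4.


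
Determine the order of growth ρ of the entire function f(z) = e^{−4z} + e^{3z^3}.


Each summand is entire of order 1 and 3 respectively (as in the single-exponential case). The order of a sum is at most the max of the orders, so ρ ≤ 3. For the lower bound: on |z|=r choose arg z so that 3z^3 is real positive; then |e^{3z^3}| = e^{3r^3} while |e^{-4z}| ≤ e^{4r^1} = o(e^{3r^3}). So |f| ≥ e^{3r^3}(1 − o(1)) and ρ ≥ 3. Hence ρ = max(1, 3) = 3.
Therefore ρ = 3.

Order ρ = 3.


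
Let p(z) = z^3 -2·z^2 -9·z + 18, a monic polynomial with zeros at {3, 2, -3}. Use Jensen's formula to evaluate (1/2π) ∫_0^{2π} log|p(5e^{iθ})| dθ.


Zeros: -3, 2, 3; r = 5.
Inside |z| < r: -3, 2, 3. Outside (|z| ≥ r): ∅.
p(0) = 18, so log|p(0)| = log(18) = 2.8904.
Apply Jensen: I(r) = log|p(0)| + Σ_k log(r/|z_k|), summed over zeros inside |z| < r.
  log(r/|z_k|) for z_k = 3: log(5/3) = 0.5108
  log(r/|z_k|) for z_k = 2: log(5/2) = 0.9163
  log(r/|z_k|) for z_k = -3: log(5/3) = 0.5108
Sum over inside zeros: 1.9379.
I(r) = log|p(0)| + (inside sum) = 2.8904 + 1.9379 = 4.8283.
Closed form (all zeros inside, monic): I(r) = n·log(r) = 3·log(5) = 4.8283. ✓

I(r) ≈ 4.8283.


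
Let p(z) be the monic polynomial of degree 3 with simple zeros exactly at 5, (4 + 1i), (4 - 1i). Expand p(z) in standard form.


The polynomial is p(z) = ∏_{α ∈ S} (z − α), where S = {5, (4 + 1i), (4 - 1i)}.
Expanding the product yields: p(z) = z^3 -13·z^2 + 57·z -85.
Note conjugate pairs combine to real quadratics: (z − (4+1i))(z − (4−1i)) = z² − 8z + 17.
The resulting polynomial has degree 3 and real coefficients as required.

p(z) = z^3 -13·z^2 + 57·z -85.


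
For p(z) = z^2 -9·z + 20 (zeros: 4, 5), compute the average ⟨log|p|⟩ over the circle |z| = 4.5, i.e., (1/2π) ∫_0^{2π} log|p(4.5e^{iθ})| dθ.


Zeros: 4, 5; r = 4.5.
Inside |z| < r: 4. Outside (|z| ≥ r): 5.
p(0) = 20, so log|p(0)| = log(20) = 2.9957.
Apply Jensen: I(r) = log|p(0)| + Σ_k log(r/|z_k|), summed over zeros inside |z| < r.
  log(r/|z_k|) for z_k = 4: log(4.5/4) = 0.1178
  Outside zeros (5) contribute nothing to the Jensen sum.
Sum over inside zeros: 0.1178.
I(r) = log|p(0)| + (inside sum) = 2.9957 + 0.1178 = 3.1135.
Note: since some zeros are outside |z| ≤ r, the simplified n·log(r) form does NOT apply — only the inside zeros contribute.

I(r) ≈ 3.1135.


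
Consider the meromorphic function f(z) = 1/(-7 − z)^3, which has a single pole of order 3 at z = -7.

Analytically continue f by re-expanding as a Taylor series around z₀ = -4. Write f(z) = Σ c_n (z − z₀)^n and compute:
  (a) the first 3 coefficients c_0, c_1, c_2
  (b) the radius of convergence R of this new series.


Let w = z − z₀, so z = z₀ + w.
Then -7 − z = -7 − (z₀ + w) = (-7 − z₀) − w = -3 − w.
f(z) = 1/(-3 − w)^3 = (1/(-3)^3) · (1 − w/(-3))^{−3}.
By the binomial series (1−u)^{−3} = Σ_{n≥0} C(n+2, 2) u^n for |u|<1, with u = w/(-3):
  c_n = C(n+2, 2) / (-3)^(n+3).
  c_0 = 1/(-3)^3 = -1/27.
  c_1 = 3/(-3)^4 = 1/27.
  c_2 = 6/(-3)^5 = -2/81.
The series is valid for |w/d| < 1, i.e. |z − z₀| < |d|.
Radius of convergence: R = |-7 − z₀| = |-3| = 3 (distance from z₀ to the singularity z = -7).

c_0 = -1/27, c_1 = 1/27, c_2 = -2/81; R = 3.


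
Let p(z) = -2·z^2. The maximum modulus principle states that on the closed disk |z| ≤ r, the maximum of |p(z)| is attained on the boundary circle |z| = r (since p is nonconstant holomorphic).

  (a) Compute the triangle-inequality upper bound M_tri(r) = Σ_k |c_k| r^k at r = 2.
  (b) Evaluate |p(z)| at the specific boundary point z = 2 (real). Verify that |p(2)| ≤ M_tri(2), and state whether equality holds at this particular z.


Coefficients: c_0 = 0, c_1 = 0, c_2 = -2. Radius r = 2.
Part (a). Triangle bound: M_tri(r) = Σ_k |c_k| r^k
  = |0|·2^0 + |0|·2^1 + |-2|·2^2
  = 0 + 0 + 8 = 8.
This bounds M(r) := max_{|z|=r} |p(z)| from above; equality holds iff all terms c_k z^k can be made to align in phase at a single z on |z|=r.
Part (b). At z = 2 (real, on the circle |z| = r):
  p(2) = (0)·2^0 + (0)·2^1 + (-2)·2^2 = -8.
  |p(2)| = 8.
Since all nonzero coefficients share the same sign, |p(2)| = 8 = M_tri(2); the triangle bound is attained at z = 2, so in fact M(r) = 8.

M_tri(2) = 8; |p(2)| = 8; equality at z=2: yes.


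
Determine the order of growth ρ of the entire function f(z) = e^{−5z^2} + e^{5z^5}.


Each summand is entire of order 2 and 5 respectively (as in the single-exponential case). The order of a sum is at most the max of the orders, so ρ ≤ 5. For the lower bound: on |z|=r choose arg z so that 5z^5 is real positive; then |e^{5z^5}| = e^{5r^5} while |e^{-5z^2}| ≤ e^{5r^2} = o(e^{5r^5}). So |f| ≥ e^{5r^5}(1 − o(1)) and ρ ≥ 5. Hence ρ = max(2, 5) = 5.
Therefore ρ = 5.

Order ρ = 5.


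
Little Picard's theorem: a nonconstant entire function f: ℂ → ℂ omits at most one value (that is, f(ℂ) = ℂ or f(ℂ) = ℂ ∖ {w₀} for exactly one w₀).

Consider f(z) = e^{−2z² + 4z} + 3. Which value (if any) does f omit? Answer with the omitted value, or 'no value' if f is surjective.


Little Picard bounds the complement of f(ℂ) to at most one point.
The exponent g(z) = −2z² + 4z is a nonconstant polynomial, hence surjective onto ℂ. So e^{g(z)} takes every value in {e^w : w ∈ ℂ} = ℂ ∖ {0}. Adding 3 shifts the range to ℂ ∖ {3}. f omits exactly 3.

Omitted value: 3.


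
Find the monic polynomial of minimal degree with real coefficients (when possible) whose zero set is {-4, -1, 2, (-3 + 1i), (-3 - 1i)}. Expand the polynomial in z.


The polynomial is p(z) = ∏_{α ∈ S} (z − α), where S = {-4, -1, 2, (-3 + 1i), (-3 - 1i)}.
Expanding the product yields: p(z) = z^5 + 9·z^4 + 22·z^3 -14·z^2 -108·z -80.
Note conjugate pairs combine to real quadratics: (z − (-3+1i))(z − (-3−1i)) = z² + 6z + 10.
The resulting polynomial has degree 5 and real coefficients as required.

p(z) = z^5 + 9·z^4 + 22·z^3 -14·z^2 -108·z -80.


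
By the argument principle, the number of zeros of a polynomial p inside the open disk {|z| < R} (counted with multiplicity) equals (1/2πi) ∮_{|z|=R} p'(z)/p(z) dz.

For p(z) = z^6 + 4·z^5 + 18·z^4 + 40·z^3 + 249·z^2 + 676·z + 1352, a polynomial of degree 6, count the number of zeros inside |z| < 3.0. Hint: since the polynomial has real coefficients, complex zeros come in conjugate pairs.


The zeros of p are: (-2 + 3i), (-2 - 3i), (-2 + 2i), (-2 - 2i), (2 + 3i), (2 - 3i).
Their magnitudes are: 3.606, 3.606, 2.828, 2.828, 3.606, 3.606.
Zeros with |z| < R = 3.0: (-2 + 2i), (-2 - 2i).
Count = 2.
By the argument principle, (1/2πi) ∮_{|z|=R} p'(z)/p(z) dz equals exactly this count.

Number of zeros inside |z| < 3.0: 2.


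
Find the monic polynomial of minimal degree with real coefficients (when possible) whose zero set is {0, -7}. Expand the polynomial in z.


The polynomial is p(z) = ∏_{α ∈ S} (z − α), where S = {0, -7}.
Expanding the product yields: p(z) = z^2 + 7·z.
The resulting polynomial has degree 2 and real coefficients as required.

p(z) = z^2 + 7·z.


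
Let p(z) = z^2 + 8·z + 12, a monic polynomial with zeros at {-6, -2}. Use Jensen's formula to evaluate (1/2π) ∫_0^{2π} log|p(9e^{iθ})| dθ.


Zeros: -6, -2; r = 9.
Inside |z| < r: -6, -2. Outside (|z| ≥ r): ∅.
p(0) = 12, so log|p(0)| = log(12) = 2.4849.
Apply Jensen: I(r) = log|p(0)| + Σ_k log(r/|z_k|), summed over zeros inside |z| < r.
  log(r/|z_k|) for z_k = -6: log(9/6) = 0.4055
  log(r/|z_k|) for z_k = -2: log(9/2) = 1.5041
Sum over inside zeros: 1.9095.
I(r) = log|p(0)| + (inside sum) = 2.4849 + 1.9095 = 4.3944.
Closed form (all zeros inside, monic): I(r) = n·log(r) = 2·log(9) = 4.3944. ✓

I(r) ≈ 4.3944.


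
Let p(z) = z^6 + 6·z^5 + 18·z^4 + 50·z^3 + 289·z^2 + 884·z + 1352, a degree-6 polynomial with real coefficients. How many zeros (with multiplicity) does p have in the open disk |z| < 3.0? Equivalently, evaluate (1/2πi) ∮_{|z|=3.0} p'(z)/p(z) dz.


The zeros of p are: (2 + 3i), (2 - 3i), (-3 + 2i), (-3 - 2i), (-2 + 2i), (-2 - 2i).
Their magnitudes are: 3.606, 3.606, 3.606, 3.606, 2.828, 2.828.
Zeros with |z| < R = 3.0: (-2 + 2i), (-2 - 2i).
Count = 2.
By the argument principle, (1/2πi) ∮_{|z|=R} p'(z)/p(z) dz equals exactly this count.

Number of zeros inside |z| < 3.0: 2.


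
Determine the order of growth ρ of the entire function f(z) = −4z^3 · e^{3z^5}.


M(r) = max_{|z|=r} |-4|·|z|^3·|e^{3z^5}| = 4·r^3 · e^{3r^5} (the factors attain their maxima compatibly on |z|=r). Then log M(r) = log 4 + 3·log r + 3r^5, dominated by the last term, so log log M(r) ~ 5·log r. The polynomial factor -4z^3 contributes only a log r term and does not affect the order. ρ = 5.
Therefore ρ = 5.

Order ρ = 5.


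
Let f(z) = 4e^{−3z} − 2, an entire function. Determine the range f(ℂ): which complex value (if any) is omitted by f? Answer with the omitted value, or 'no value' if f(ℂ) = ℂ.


Little Picard bounds the complement of f(ℂ) to at most one point.
e^{−3z} is never zero on ℂ, so 4·e^{−3z} takes every value in ℂ ∖ {0}. Adding -2 shifts the range to ℂ ∖ {-2}. Thus f omits exactly the value -2.

Omitted value: -2.


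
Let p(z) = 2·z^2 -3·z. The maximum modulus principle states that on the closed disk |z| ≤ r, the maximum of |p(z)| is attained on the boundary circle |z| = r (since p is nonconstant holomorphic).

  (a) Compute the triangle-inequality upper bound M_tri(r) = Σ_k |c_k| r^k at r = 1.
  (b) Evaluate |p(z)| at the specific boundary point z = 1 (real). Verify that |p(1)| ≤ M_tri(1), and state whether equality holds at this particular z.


Coefficients: c_0 = 0, c_1 = -3, c_2 = 2. Radius r = 1.
Part (a). Triangle bound: M_tri(r) = Σ_k |c_k| r^k
  = |0|·1^0 + |-3|·1^1 + |2|·1^2
  = 0 + 3 + 2 = 5.
This bounds M(r) := max_{|z|=r} |p(z)| from above; equality holds iff all terms c_k z^k can be made to align in phase at a single z on |z|=r.
Part (b). At z = 1 (real, on the circle |z| = r):
  p(1) = (0)·1^0 + (-3)·1^1 + (2)·1^2 = -1.
  |p(1)| = 1.
Check: |p(1)| = 1 ≤ 5 = M_tri(1). ✓ Equality does not hold at z = 1 (the coefficients have mixed signs, so the terms do not all align in phase there).

M_tri(1) = 5; |p(1)| = 1; equality at z=1: no.


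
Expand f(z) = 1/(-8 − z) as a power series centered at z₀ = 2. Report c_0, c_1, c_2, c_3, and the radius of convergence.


Let w = z − z₀, so z = z₀ + w.
Then -8 − z = -8 − (z₀ + w) = (-8 − z₀) − w = -10 − w.
f(z) = 1/(-10 − w) = (1/(-10)) · 1/(1 − w/(-10)) = Σ_{n≥0} w^n / (-10)^(n+1).
So c_n = 1/(-10)^(n+1):
  c_0 = 1/(-10)^1 = -1/10.
  c_1 = 1/(-10)^2 = 1/100.
  c_2 = 1/(-10)^3 = -1/1000.
  c_3 = 1/(-10)^4 = 1/10000.
The series is valid for |w/d| < 1, i.e. |z − z₀| < |d|.
Radius of convergence: R = |-8 − z₀| = |-10| = 10 (distance from z₀ to the singularity z = -8).

c_0 = -1/10, c_1 = 1/100, c_2 = -1/1000, c_3 = 1/10000; R = 10.


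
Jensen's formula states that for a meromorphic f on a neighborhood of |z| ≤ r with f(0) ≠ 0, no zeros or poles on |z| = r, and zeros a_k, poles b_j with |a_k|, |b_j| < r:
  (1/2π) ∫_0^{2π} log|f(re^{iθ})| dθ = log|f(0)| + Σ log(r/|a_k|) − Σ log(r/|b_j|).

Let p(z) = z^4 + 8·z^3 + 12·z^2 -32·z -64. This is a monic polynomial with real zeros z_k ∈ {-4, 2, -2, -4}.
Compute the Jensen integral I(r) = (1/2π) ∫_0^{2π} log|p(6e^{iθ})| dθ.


Zeros: -4, -4, -2, 2; r = 6.
Inside |z| < r: -4, -4, -2, 2. Outside (|z| ≥ r): ∅.
p(0) = -64, so log|p(0)| = log(64) = 4.1589.
Apply Jensen: I(r) = log|p(0)| + Σ_k log(r/|z_k|), summed over zeros inside |z| < r.
  log(r/|z_k|) for z_k = -4: log(6/4) = 0.4055
  log(r/|z_k|) for z_k = 2: log(6/2) = 1.0986
  log(r/|z_k|) for z_k = -2: log(6/2) = 1.0986
  log(r/|z_k|) for z_k = -4: log(6/4) = 0.4055
Sum over inside zeros: 3.0082.
I(r) = log|p(0)| + (inside sum) = 4.1589 + 3.0082 = 7.1670.
Closed form (all zeros inside, monic): I(r) = n·log(r) = 4·log(6) = 7.1670. ✓

I(r) ≈ 7.1670.


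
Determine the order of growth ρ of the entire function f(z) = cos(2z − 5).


cos(w) is a linear combination of e^{iw} and e^{−iw} (or e^w, e^{−w} in the hyperbolic case), so |cos(w)| ≤ e^{|w|}. With w = 2z − 5, |w| ≤ 2|z| + 5 = 2r + 5 on |z| = r, giving M(r) ≤ e^{2r + 5}, so ρ ≤ 1. On a suitable ray (z = it for sin/cos; z = t for sinh/cosh, t real → ∞), |cos(2z − 5)| grows like e^{2|t|}/2, so ρ ≥ 1. Hence ρ = 1.
Therefore ρ = 1.

Order ρ = 1.


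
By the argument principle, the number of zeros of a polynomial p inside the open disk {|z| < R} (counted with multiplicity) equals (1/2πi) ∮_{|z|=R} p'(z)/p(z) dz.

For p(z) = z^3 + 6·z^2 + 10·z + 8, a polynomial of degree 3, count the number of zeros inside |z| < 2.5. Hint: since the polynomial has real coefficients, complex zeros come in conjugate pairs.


The zeros of p are: -4, (-1 + 1i), (-1 - 1i).
Their magnitudes are: 4, 1.414, 1.414.
Zeros with |z| < R = 2.5: (-1 + 1i), (-1 - 1i).
Count = 2.
By the argument principle, (1/2πi) ∮_{|z|=R} p'(z)/p(z) dz equals exactly this count.

Number of zeros inside |z| < 2.5: 2.


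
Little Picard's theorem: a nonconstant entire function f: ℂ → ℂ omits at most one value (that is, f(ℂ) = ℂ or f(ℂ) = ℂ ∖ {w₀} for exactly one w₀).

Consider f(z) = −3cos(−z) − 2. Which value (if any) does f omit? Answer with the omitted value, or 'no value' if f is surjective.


Little Picard bounds the complement of f(ℂ) to at most one point.
cos is entire and surjective onto ℂ: for every w ∈ ℂ, cos(ζ) = w has a solution ζ ∈ ℂ (e.g., via the complex inverse arccos). With ζ = −z this gives z = ζ/(-1). Then -3·cos(−z) takes every value in -3·ℂ = ℂ, and adding -2 is a bijection of ℂ. So f is surjective and omits no value. (Note: only on the real line is cos bounded by [−1, 1].)

Omitted value: no value.


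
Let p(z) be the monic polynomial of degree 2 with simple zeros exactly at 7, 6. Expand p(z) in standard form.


The polynomial is p(z) = ∏_{α ∈ S} (z − α), where S = {7, 6}.
Expanding the product yields: p(z) = z^2 -13·z + 42.
The resulting polynomial has degree 2 and real coefficients as required.

p(z) = z^2 -13·z + 42.


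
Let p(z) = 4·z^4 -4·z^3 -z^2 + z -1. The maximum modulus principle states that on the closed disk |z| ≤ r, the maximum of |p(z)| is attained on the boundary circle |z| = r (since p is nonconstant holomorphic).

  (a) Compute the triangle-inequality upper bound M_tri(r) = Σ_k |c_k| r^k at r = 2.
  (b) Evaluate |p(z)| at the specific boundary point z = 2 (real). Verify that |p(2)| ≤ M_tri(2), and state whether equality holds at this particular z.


Coefficients: c_0 = -1, c_1 = 1, c_2 = -1, c_3 = -4, c_4 = 4. Radius r = 2.
Part (a). Triangle bound: M_tri(r) = Σ_k |c_k| r^k
  = |-1|·2^0 + |1|·2^1 + |-1|·2^2 + |-4|·2^3 + |4|·2^4
  = 1 + 2 + 4 + 32 + 64 = 103.
This bounds M(r) := max_{|z|=r} |p(z)| from above; equality holds iff all terms c_k z^k can be made to align in phase at a single z on |z|=r.
Part (b). At z = 2 (real, on the circle |z| = r):
  p(2) = (-1)·2^0 + (1)·2^1 + (-1)·2^2 + (-4)·2^3 + (4)·2^4 = 29.
  |p(2)| = 29.
Check: |p(2)| = 29 ≤ 103 = M_tri(2). ✓ Equality does not hold at z = 2 (the coefficients have mixed signs, so the terms do not all align in phase there).

M_tri(2) = 103; |p(2)| = 29; equality at z=2: no.
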